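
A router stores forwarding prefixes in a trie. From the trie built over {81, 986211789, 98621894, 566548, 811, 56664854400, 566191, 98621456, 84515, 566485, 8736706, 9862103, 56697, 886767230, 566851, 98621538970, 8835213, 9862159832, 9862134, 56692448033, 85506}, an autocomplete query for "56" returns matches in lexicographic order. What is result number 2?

Filter for "56…" and sort: "566191", "566485", "566548", "56664854400", "566851", "56692448033", "56697"
Position 2: 566485

566485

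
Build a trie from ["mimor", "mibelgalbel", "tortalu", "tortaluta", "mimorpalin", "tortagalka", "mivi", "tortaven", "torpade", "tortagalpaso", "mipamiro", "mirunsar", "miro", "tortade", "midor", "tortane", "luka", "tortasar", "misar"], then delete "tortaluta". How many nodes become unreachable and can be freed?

After clearing the end-marker at "tortaluta", prune upward until reaching a node still needed by another word.
The suffix "ta" (2 nodes) is used only by "tortaluta"; "tortalu" is itself a stored word, so pruning stops there.
Nodes removed: 2

2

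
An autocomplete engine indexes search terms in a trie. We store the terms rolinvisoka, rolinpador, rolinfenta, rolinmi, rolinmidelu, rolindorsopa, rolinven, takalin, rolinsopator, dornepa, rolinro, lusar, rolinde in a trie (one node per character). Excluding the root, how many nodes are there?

65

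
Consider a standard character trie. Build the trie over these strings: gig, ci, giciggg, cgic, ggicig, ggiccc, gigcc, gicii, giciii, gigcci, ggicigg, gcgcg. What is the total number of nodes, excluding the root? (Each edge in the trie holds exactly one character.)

Trie structure (* marks end of a word):
(root)
├─ c
│  ├─ g
│  │  └─ i
│  │     └─ c *
│  └─ i *
└─ g
   ├─ c
   │  └─ g
   │     └─ c
   │        └─ g *
   ├─ g
   │  └─ i
   │     └─ c
   │        ├─ c
   │        │  └─ c *
   │        └─ i
   │           └─ g *
   │              └─ g *
   └─ i
      ├─ c
      │  └─ i
      │     ├─ g
      │     │  └─ g
      │     │     └─ g *
      │     └─ i *
      │        └─ i *
      └─ g *
         └─ c
            └─ c *
               └─ i *
Counting every labelled node above: 30.

30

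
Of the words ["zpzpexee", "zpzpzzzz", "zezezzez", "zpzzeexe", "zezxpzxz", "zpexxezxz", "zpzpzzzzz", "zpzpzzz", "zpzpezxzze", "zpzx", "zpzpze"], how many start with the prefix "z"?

11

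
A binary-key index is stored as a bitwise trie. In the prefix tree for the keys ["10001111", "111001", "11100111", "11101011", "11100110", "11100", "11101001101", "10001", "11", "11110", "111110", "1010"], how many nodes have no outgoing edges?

8

A leaf is a node with no children — equivalently, the end of a word that is not a proper prefix of any other stored word.
Those words: "10001111", "1010", "11100110", "11100111", "11101001101", "11101011", "11110", "111110"
Leaf count: 8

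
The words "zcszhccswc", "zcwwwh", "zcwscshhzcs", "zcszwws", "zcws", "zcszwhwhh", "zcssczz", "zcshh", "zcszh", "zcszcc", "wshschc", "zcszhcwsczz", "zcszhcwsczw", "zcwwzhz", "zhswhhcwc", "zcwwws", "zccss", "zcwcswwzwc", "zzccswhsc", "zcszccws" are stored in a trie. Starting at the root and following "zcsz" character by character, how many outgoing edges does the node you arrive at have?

3

Follow the path "zcsz" to its node, then look at its outgoing edges.
Characters that immediately follow "zcsz" among the stored strings: {c, h, w}.
That node has 3 child edges.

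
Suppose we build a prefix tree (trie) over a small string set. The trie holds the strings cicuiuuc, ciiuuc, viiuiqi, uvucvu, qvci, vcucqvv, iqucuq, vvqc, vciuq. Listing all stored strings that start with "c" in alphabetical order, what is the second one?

Words with prefix "c", in lexicographic order: "cicuiuuc", "ciiuuc"
Position 2: ciiuuc

ciiuuc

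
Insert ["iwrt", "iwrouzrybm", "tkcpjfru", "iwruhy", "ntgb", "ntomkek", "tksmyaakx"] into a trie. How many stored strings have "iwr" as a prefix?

3

Traverse to the node for "iwr", then collect every word in that subtree.
Words under "iwr": iwrouzrybm, iwrt, iwruhy
Count: 3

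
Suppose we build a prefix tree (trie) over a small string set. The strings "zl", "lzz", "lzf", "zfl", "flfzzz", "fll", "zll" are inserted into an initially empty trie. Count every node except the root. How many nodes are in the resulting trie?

Trie structure (* marks end of a word):
(root)
├─ f
│  └─ l
│     ├─ f
│     │  └─ z
│     │     └─ z
│     │        └─ z *
│     └─ l *
├─ l
│  └─ z
│     ├─ f *
│     └─ z *
└─ z
   ├─ f
   │  └─ l *
   └─ l *
      └─ l *
Counting every labelled node above: 16.

16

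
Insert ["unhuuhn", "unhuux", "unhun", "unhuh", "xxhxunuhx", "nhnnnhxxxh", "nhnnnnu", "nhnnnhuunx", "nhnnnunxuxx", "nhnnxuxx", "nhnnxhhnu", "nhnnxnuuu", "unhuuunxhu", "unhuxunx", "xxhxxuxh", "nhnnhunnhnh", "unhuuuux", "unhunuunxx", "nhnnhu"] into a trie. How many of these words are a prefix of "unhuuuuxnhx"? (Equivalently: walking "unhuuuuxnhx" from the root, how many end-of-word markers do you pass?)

1

Check each prefix of "unhuuuuxnhx" against the stored set — each match is an end-marker on the path.
Prefixes of the query that are stored words: "unhuuuux"
Count: 1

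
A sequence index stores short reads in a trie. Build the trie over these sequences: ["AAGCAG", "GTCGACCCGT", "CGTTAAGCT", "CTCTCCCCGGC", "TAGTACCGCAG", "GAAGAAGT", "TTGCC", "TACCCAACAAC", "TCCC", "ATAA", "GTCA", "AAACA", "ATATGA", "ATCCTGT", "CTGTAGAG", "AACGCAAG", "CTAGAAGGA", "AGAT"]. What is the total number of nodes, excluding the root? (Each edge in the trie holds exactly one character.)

106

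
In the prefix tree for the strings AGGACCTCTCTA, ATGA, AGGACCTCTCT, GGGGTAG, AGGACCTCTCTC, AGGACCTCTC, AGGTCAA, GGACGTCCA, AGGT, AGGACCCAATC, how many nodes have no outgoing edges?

7

Leaves are exactly the stored words that no other stored word extends.
Those words: "AGGACCCAATC", "AGGACCTCTCTA", "AGGACCTCTCTC", "AGGTCAA", "ATGA", "GGACGTCCA", "GGGGTAG"
Leaf count: 7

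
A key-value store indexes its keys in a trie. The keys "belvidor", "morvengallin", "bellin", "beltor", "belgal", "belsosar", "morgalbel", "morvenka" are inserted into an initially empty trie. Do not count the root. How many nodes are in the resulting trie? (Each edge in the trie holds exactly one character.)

Insert word by word; a character creates a node only if that edge doesn't already exist:
  "belvidor" → 8 new (b, e, l, v, i, d, o, r)
  "morvengallin" → 12 new (m, o, r, v, e, n, g, a, l, l, i, n)
  "bellin" → prefix "bel" already present; 3 new (l, i, n)
  "beltor" → prefix "bel" already present; 3 new (t, o, r)
  "belgal" → prefix "bel" already present; 3 new (g, a, l)
  "belsosar" → prefix "bel" already present; 5 new (s, o, s, a, r)
  "morgalbel" → prefix "mor" already present; 6 new (g, a, l, b, e, l)
  "morvenka" → prefix "morven" already present; 2 new (k, a)
Total nodes = 8 + 12 + 3 + 3 + 3 + 5 + 6 + 2 = 42

42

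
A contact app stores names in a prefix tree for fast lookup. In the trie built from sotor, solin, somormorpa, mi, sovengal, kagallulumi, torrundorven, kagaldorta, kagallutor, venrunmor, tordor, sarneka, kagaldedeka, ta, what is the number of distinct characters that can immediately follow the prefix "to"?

1

The children of the "to" node are the distinct next characters among strings starting with "to".
Characters that immediately follow "to" among the stored strings: {r}.
That node has 1 child edge.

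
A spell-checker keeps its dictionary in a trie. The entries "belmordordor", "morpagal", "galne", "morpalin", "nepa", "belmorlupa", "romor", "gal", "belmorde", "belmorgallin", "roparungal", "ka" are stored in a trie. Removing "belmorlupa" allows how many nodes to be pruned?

4

A node on "belmorlupa"'s path can go only if nothing else ends at it or branches off below it.
The suffix "lupa" (4 nodes) is used only by "belmorlupa"; the node for "belmor" still has the child "d", so pruning stops there.
Nodes removed: 4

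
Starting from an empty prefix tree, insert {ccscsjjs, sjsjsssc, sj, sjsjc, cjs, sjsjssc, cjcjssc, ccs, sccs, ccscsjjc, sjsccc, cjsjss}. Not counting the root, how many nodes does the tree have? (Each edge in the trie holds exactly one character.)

35

Trace insertions, counting only characters that open a new branch:
  "ccscsjjs" → 8 new (c, c, s, c, s, j, j, s)
  "sjsjsssc" → 8 new (s, j, s, j, s, s, s, c)
  "sj" → prefix "sj" already present; 0 new (none)
  "sjsjc" → prefix "sjsj" already present; 1 new (c)
  "cjs" → prefix "c" already present; 2 new (j, s)
  "sjsjssc" → prefix "sjsjss" already present; 1 new (c)
  "cjcjssc" → prefix "cj" already present; 5 new (c, j, s, s, c)
  "ccs" → prefix "ccs" already present; 0 new (none)
  "sccs" → prefix "s" already present; 3 new (c, c, s)
  "ccscsjjc" → prefix "ccscsjj" already present; 1 new (c)
  "sjsccc" → prefix "sjs" already present; 3 new (c, c, c)
  "cjsjss" → prefix "cjs" already present; 3 new (j, s, s)
Total nodes = 8 + 8 + 0 + 1 + 2 + 1 + 5 + 0 + 3 + 1 + 3 + 3 = 35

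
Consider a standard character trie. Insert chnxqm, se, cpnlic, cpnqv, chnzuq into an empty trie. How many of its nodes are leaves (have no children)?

5

Leaves are exactly the stored words that no other stored word extends.
Those words: "chnxqm", "chnzuq", "cpnlic", "cpnqv", "se"
Leaf count: 5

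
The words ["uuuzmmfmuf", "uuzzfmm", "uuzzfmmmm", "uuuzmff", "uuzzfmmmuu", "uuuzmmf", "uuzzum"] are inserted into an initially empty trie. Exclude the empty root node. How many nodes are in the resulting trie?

23

For each word, the new-node count is its length minus the longest prefix already in the trie:
  "uuuzmmfmuf" → 10 new (u, u, u, z, m, m, f, m, u, f)
  "uuzzfmm" → prefix "uu" already present; 5 new (z, z, f, m, m)
  "uuzzfmmmm" → prefix "uuzzfmm" already present; 2 new (m, m)
  "uuuzmff" → prefix "uuuzm" already present; 2 new (f, f)
  "uuzzfmmmuu" → prefix "uuzzfmmm" already present; 2 new (u, u)
  "uuuzmmf" → prefix "uuuzmmf" already present; 0 new (none)
  "uuzzum" → prefix "uuzz" already present; 2 new (u, m)
Total nodes = 10 + 5 + 2 + 2 + 2 + 0 + 2 = 23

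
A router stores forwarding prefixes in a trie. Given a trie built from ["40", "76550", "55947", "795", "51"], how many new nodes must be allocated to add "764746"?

Walking "764746" from the root, the first 2 characters ("76") follow existing edges; "4" is the first miss.
New nodes needed: |"764746"| − 2 = 6 − 2 = 4.

4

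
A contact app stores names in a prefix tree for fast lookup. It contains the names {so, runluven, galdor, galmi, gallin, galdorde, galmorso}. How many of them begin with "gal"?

5

Traverse to the node for "gal", then collect every word in that subtree.
Words under "gal": galdor, galdorde, gallin, galmi, galmorso
Count: 5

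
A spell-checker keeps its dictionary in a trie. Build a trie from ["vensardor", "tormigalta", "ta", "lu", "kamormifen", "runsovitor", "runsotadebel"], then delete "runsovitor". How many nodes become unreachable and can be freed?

Walk "runsovitor" from the leaf back toward the root, removing each node that no remaining word uses.
The suffix "vitor" (5 nodes) is used only by "runsovitor"; the node for "runso" still has the child "t", so pruning stops there.
Nodes removed: 5

5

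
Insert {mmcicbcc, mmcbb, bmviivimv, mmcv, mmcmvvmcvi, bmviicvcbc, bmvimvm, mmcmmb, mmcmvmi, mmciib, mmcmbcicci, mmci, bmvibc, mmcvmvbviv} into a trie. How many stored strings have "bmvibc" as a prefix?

Filter for entries beginning with "bmvibc":
Words under "bmvibc": bmvibc
Count: 1

1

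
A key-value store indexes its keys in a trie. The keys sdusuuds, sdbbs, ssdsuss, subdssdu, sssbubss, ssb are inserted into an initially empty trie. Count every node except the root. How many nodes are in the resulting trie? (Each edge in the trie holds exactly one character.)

31

Insert word by word; a character creates a node only if that edge doesn't already exist:
  "sdusuuds" → 8 new (s, d, u, s, u, u, d, s)
  "sdbbs" → prefix "sd" already present; 3 new (b, b, s)
  "ssdsuss" → prefix "s" already present; 6 new (s, d, s, u, s, s)
  "subdssdu" → prefix "s" already present; 7 new (u, b, d, s, s, d, u)
  "sssbubss" → prefix "ss" already present; 6 new (s, b, u, b, s, s)
  "ssb" → prefix "ss" already present; 1 new (b)
Total nodes = 8 + 3 + 6 + 7 + 6 + 1 = 31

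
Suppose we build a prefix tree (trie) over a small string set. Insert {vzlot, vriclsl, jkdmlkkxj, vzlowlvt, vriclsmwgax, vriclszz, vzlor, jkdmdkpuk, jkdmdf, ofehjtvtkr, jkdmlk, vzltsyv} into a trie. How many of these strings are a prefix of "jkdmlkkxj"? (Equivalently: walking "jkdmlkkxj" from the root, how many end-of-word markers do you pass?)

Walk "jkdmlkkxj" from the root; an end-of-word marker is hit whenever a stored word is a prefix of "jkdmlkkxj".
Prefixes of the query that are stored words: "jkdmlk", "jkdmlkkxj"
Count: 2

2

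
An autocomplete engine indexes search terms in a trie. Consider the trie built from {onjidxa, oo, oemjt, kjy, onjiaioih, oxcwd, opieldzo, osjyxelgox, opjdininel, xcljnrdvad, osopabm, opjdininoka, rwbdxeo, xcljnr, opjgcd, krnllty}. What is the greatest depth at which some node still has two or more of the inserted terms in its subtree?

Equivalently: take the maximum, over all pairs, of their longest common prefix length.
"opjdininel" and "opjdininoka" agree on "opjdinin" (8 characters) before diverging; nothing deeper is shared.
Longest shared-prefix length: 8

8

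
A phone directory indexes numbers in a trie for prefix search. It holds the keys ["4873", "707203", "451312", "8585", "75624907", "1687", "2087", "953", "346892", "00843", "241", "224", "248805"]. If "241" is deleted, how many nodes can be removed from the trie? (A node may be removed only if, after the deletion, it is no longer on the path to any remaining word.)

A node on "241"'s path can go only if nothing else ends at it or branches off below it.
The suffix "1" (1 node) is used only by "241"; the node for "24" still has the child "8", so pruning stops there.
Nodes removed: 1

1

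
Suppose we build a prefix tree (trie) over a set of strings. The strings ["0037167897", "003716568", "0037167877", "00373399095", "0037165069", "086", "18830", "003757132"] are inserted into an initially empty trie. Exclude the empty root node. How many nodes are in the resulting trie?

Count nodes per top-level branch (shared prefixes stored once):
  '0'-branch (0037165069, 003716568, 0037167877, 0037167897, 00373399095, 003757132, 086): 32 nodes
  '1'-branch (18830): 5 nodes
Sum: 37

37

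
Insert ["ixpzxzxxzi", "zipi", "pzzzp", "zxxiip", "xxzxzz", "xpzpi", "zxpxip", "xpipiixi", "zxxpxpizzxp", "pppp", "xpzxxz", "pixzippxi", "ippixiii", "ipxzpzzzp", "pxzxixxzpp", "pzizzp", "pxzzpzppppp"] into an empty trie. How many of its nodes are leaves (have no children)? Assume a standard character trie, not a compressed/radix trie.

17

A leaf is a node with no children — equivalently, the end of a word that is not a proper prefix of any other stored word.
Those words: "ippixiii", "ipxzpzzzp", "ixpzxzxxzi", "pixzippxi", "pppp", "pxzxixxzpp", "pxzzpzppppp", "pzizzp", "pzzzp", "xpipiixi", "xpzpi", "xpzxxz", "xxzxzz", "zipi", "zxpxip", "zxxiip", "zxxpxpizzxp"
Leaf count: 17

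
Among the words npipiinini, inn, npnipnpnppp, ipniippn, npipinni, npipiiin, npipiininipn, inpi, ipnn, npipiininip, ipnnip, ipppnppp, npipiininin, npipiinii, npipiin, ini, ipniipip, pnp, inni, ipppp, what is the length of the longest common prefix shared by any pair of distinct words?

Look for the deepest trie node that still has at least two words in its subtree.
e.g. "npipiininip" and "npipiininipn" share the prefix "npipiininip" of length 11; no pair shares a longer one.
Longest shared-prefix length: 11

11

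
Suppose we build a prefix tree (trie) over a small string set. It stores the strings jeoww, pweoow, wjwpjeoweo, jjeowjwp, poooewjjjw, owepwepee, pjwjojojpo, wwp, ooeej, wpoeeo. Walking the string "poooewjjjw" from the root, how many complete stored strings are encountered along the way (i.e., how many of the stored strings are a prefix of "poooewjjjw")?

1

Check each prefix of "poooewjjjw" against the stored set — each match is an end-marker on the path.
Prefixes of the query that are stored words: "poooewjjjw"
Count: 1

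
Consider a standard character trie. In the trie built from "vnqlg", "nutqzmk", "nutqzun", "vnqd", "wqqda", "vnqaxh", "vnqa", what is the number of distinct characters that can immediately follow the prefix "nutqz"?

2

The children of the "nutqz" node are the distinct next characters among strings starting with "nutqz".
Distinct next characters after "nutqz": m, u.
That node has 2 child edges.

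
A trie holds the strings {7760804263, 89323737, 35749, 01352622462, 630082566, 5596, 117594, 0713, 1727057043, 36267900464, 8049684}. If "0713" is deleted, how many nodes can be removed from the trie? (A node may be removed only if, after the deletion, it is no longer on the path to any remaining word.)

3

A node on "0713"'s path can go only if nothing else ends at it or branches off below it.
The suffix "713" (3 nodes) is used only by "0713"; the node for "0" still has the child "1", so pruning stops there.
Nodes removed: 3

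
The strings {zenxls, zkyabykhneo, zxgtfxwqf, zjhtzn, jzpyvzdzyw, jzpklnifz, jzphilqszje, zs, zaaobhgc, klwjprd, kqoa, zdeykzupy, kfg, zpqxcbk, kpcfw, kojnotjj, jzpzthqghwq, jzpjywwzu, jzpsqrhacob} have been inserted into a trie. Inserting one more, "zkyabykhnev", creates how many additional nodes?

1

"zkyabykhne" is already a path in the trie; the remaining "v" must be added.
New nodes needed: |"zkyabykhnev"| − 10 = 11 − 10 = 1.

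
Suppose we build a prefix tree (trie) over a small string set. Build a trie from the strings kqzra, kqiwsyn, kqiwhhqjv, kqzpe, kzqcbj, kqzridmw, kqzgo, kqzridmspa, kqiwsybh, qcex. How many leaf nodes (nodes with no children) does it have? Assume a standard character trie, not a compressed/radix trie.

10

A leaf is a node with no children — equivalently, the end of a word that is not a proper prefix of any other stored word.
Those words: "kqiwhhqjv", "kqiwsybh", "kqiwsyn", "kqzgo", "kqzpe", "kqzra", "kqzridmspa", "kqzridmw", "kzqcbj", "qcex"
Leaf count: 10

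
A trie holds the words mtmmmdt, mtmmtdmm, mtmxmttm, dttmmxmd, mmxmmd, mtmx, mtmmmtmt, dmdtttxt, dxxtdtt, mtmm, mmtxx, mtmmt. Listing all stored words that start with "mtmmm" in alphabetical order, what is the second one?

mtmmmtmt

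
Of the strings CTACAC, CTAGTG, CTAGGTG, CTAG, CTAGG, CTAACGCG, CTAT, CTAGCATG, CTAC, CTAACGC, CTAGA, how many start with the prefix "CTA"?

Walk to "CTA"; the words in its subtree are exactly those with that prefix.
Matches: "CTAACGC", "CTAACGCG", "CTAC", "CTACAC", "CTAG", "CTAGA", "CTAGCATG", "CTAGG", "CTAGGTG", "CTAGTG", "CTAT"
Count: 11

11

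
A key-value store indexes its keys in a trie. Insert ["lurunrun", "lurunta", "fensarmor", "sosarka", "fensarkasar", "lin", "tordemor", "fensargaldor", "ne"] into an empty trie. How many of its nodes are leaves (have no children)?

9

Leaves are exactly the stored words that no other stored word extends.
Those words: "fensargaldor", "fensarkasar", "fensarmor", "lin", "lurunrun", "lurunta", "ne", "sosarka", "tordemor"
Leaf count: 9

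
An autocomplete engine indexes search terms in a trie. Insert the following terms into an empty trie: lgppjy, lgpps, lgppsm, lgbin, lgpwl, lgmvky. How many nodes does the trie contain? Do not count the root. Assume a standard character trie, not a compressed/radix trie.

17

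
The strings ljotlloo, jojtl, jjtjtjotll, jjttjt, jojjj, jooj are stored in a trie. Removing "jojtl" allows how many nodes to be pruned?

Walk "jojtl" from the leaf back toward the root, removing each node that no remaining word uses.
The suffix "tl" (2 nodes) is used only by "jojtl"; the node for "joj" still has the child "j", so pruning stops there.
Nodes removed: 2

2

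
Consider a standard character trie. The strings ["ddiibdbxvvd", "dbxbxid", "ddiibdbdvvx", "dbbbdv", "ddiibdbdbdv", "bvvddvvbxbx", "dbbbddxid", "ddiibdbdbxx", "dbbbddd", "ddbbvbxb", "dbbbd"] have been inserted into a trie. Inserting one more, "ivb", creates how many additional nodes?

3

"ivb" shares no prefix with any stored word, so all 3 characters open new nodes.
3 − 0 = 3 new nodes.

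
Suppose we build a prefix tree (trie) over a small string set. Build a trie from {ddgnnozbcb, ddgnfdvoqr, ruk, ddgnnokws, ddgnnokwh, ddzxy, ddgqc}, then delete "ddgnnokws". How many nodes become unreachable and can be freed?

After clearing the end-marker at "ddgnnokws", prune upward until reaching a node still needed by another word.
The suffix "s" (1 node) is used only by "ddgnnokws"; the node for "ddgnnokw" still has the child "h", so pruning stops there.
Nodes removed: 1

1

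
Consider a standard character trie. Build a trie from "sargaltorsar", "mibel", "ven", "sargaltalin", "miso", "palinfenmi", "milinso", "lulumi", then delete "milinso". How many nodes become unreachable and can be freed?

5

Walk "milinso" from the leaf back toward the root, removing each node that no remaining word uses.
The suffix "linso" (5 nodes) is used only by "milinso"; the node for "mi" still has the child "b", so pruning stops there.
Nodes removed: 5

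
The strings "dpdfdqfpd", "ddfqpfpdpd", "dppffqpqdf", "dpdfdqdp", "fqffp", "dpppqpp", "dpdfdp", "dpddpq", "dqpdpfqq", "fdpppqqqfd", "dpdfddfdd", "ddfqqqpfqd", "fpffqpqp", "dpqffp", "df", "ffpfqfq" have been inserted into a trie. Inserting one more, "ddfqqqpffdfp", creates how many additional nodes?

"ddfqqqpf" is already a path in the trie; the remaining "fdfp" must be added.
Each of the 4 remaining characters creates one node.

4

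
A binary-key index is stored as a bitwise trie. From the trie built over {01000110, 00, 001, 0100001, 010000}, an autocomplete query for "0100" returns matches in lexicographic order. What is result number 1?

010000

DFS of the "0100" subtree visits, in order: "010000", "0100001", "01000110"
The 1st is 010000.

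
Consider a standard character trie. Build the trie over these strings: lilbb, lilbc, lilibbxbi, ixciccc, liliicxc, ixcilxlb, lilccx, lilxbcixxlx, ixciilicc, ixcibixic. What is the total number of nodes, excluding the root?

Trace insertions, counting only characters that open a new branch:
  "lilbb" → 5 new (l, i, l, b, b)
  "lilbc" → prefix "lilb" already present; 1 new (c)
  "lilibbxbi" → prefix "lil" already present; 6 new (i, b, b, x, b, i)
  "ixciccc" → 7 new (i, x, c, i, c, c, c)
  "liliicxc" → prefix "lili" already present; 4 new (i, c, x, c)
  "ixcilxlb" → prefix "ixci" already present; 4 new (l, x, l, b)
  "lilccx" → prefix "lil" already present; 3 new (c, c, x)
  "lilxbcixxlx" → prefix "lil" already present; 8 new (x, b, c, i, x, x, l, x)
  "ixciilicc" → prefix "ixci" already present; 5 new (i, l, i, c, c)
  "ixcibixic" → prefix "ixci" already present; 5 new (b, i, x, i, c)
Total nodes = 5 + 1 + 6 + 7 + 4 + 4 + 3 + 8 + 5 + 5 = 48

48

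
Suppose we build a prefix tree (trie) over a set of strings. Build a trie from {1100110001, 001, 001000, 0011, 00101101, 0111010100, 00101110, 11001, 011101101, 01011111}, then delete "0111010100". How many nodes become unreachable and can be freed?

After clearing the end-marker at "0111010100", prune upward until reaching a node still needed by another word.
The suffix "0100" (4 nodes) is used only by "0111010100"; the node for "011101" still has the child "1", so pruning stops there.
Nodes removed: 4

4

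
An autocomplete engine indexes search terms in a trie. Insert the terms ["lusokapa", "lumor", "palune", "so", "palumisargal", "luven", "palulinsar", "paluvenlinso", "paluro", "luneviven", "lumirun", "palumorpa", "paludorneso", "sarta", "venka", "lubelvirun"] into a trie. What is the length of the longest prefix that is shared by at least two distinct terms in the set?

5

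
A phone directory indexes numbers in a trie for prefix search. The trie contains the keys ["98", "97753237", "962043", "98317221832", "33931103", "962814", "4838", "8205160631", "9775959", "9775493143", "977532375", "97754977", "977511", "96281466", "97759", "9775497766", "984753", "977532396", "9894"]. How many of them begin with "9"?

16

Walk to "9"; the words in its subtree are exactly those with that prefix.
Matches: "962043", "962814", "96281466", "977511", "97753237", "977532375", "977532396", "9775493143", "97754977", "9775497766", "97759", "9775959", "98", "98317221832", "984753", "9894"
Count: 16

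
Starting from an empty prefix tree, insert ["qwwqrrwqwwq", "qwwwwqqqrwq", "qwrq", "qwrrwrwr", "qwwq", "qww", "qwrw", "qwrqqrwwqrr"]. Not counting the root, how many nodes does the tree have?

Count nodes per top-level branch (shared prefixes stored once):
  'q'-branch (qwrq, qwrqqrwwqrr, qwrrwrwr, qwrw, qww, qwwq, qwwqrrwqwwq, qwwwwqqqrwq): 34 nodes
Sum: 34

34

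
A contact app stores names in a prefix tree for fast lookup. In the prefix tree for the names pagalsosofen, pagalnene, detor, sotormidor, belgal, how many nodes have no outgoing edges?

5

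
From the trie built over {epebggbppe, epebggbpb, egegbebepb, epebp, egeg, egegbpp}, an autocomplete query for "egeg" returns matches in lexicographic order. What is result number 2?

Words with prefix "egeg", in lexicographic order: "egeg", "egegbebepb", "egegbpp"
Position 2: egegbebepb

egegbebepb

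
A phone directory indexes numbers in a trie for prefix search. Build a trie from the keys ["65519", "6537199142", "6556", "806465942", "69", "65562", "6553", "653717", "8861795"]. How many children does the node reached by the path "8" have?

Follow the path "8" to its node, then look at its outgoing edges.
Characters that immediately follow "8" among the stored strings: {0, 8}.
That node has 2 child edges.

2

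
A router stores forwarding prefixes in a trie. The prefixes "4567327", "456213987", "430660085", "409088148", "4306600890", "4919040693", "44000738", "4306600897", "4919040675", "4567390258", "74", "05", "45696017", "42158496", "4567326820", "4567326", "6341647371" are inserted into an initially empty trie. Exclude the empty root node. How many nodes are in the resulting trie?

85

Trace insertions, counting only characters that open a new branch:
  "4567327" → 7 new (4, 5, 6, 7, 3, 2, 7)
  "456213987" → prefix "456" already present; 6 new (2, 1, 3, 9, 8, 7)
  "430660085" → prefix "4" already present; 8 new (3, 0, 6, 6, 0, 0, 8, 5)
  "409088148" → prefix "4" already present; 8 new (0, 9, 0, 8, 8, 1, 4, 8)
  "4306600890" → prefix "43066008" already present; 2 new (9, 0)
  "4919040693" → prefix "4" already present; 9 new (9, 1, 9, 0, 4, 0, 6, 9, 3)
  "44000738" → prefix "4" already present; 7 new (4, 0, 0, 0, 7, 3, 8)
  "4306600897" → prefix "430660089" already present; 1 new (7)
  "4919040675" → prefix "49190406" already present; 2 new (7, 5)
  "4567390258" → prefix "45673" already present; 5 new (9, 0, 2, 5, 8)
  "74" → 2 new (7, 4)
  "05" → 2 new (0, 5)
  "45696017" → prefix "456" already present; 5 new (9, 6, 0, 1, 7)
  "42158496" → prefix "4" already present; 7 new (2, 1, 5, 8, 4, 9, 6)
  "4567326820" → prefix "456732" already present; 4 new (6, 8, 2, 0)
  "4567326" → prefix "4567326" already present; 0 new (none)
  "6341647371" → 10 new (6, 3, 4, 1, 6, 4, 7, 3, 7, 1)
Total nodes = 7 + 6 + 8 + 8 + 2 + 9 + 7 + 1 + 2 + 5 + 2 + 2 + 5 + 7 + 4 + 0 + 10 = 85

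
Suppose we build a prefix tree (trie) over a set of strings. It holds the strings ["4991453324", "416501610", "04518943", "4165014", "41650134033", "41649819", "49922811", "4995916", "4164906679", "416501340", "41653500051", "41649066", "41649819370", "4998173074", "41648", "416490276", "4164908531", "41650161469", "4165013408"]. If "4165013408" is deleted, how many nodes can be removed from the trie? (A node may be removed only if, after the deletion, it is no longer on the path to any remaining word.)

Walk "4165013408" from the leaf back toward the root, removing each node that no remaining word uses.
The suffix "8" (1 node) is used only by "4165013408"; the node for "416501340" still has the child "3", so pruning stops there.
Nodes removed: 1

1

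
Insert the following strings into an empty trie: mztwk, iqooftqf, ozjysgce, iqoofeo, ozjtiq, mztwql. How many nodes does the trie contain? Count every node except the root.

28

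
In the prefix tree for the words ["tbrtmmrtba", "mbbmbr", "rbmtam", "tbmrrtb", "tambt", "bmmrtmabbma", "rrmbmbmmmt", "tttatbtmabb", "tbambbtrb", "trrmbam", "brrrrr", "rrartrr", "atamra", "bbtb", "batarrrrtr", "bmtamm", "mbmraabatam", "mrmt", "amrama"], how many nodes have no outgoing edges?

Leaves are exactly the stored words that no other stored word extends.
Those words: "amrama", "atamra", "batarrrrtr", "bbtb", "bmmrtmabbma", "bmtamm", "brrrrr", "mbbmbr", "mbmraabatam", "mrmt", "rbmtam", "rrartrr", "rrmbmbmmmt", "tambt", "tbambbtrb", "tbmrrtb", "tbrtmmrtba", "trrmbam", "tttatbtmabb"
Leaf count: 19

19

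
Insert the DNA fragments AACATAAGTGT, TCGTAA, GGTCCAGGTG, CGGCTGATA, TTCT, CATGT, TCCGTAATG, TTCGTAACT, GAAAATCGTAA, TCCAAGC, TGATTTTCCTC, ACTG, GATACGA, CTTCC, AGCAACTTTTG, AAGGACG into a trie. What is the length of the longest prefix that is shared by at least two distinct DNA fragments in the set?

Equivalently: take the maximum, over all pairs, of their longest common prefix length.
"TCCAAGC" and "TCCGTAATG" agree on "TCC" (3 characters) before diverging; nothing deeper is shared.
Longest shared-prefix length: 3

3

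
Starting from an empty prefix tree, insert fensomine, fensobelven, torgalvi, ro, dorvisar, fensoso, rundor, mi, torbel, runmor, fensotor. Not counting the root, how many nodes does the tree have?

51

For each word, the new-node count is its length minus the longest prefix already in the trie:
  "fensomine" → 9 new (f, e, n, s, o, m, i, n, e)
  "fensobelven" → prefix "fenso" already present; 6 new (b, e, l, v, e, n)
  "torgalvi" → 8 new (t, o, r, g, a, l, v, i)
  "ro" → 2 new (r, o)
  "dorvisar" → 8 new (d, o, r, v, i, s, a, r)
  "fensoso" → prefix "fenso" already present; 2 new (s, o)
  "rundor" → prefix "r" already present; 5 new (u, n, d, o, r)
  "mi" → 2 new (m, i)
  "torbel" → prefix "tor" already present; 3 new (b, e, l)
  "runmor" → prefix "run" already present; 3 new (m, o, r)
  "fensotor" → prefix "fenso" already present; 3 new (t, o, r)
Total nodes = 9 + 6 + 8 + 2 + 8 + 2 + 5 + 2 + 3 + 3 + 3 = 51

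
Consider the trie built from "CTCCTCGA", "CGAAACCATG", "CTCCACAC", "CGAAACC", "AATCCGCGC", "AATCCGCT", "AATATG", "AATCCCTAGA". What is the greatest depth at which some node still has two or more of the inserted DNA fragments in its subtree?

Look for the deepest trie node that still has at least two words in its subtree.
"AATCCGCGC" and "AATCCGCT" agree on "AATCCGC" (7 characters) before diverging; nothing deeper is shared.
Longest shared-prefix length: 7

7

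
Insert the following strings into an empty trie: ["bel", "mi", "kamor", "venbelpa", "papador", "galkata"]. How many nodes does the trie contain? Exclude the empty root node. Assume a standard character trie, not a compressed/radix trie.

32

Trie structure (* marks end of a word):
(root)
├─ b
│  └─ e
│     └─ l *
├─ g
│  └─ a
│     └─ l
│        └─ k
│           └─ a
│              └─ t
│                 └─ a *
├─ k
│  └─ a
│     └─ m
│        └─ o
│           └─ r *
├─ m
│  └─ i *
├─ p
│  └─ a
│     └─ p
│        └─ a
│           └─ d
│              └─ o
│                 └─ r *
└─ v
   └─ e
      └─ n
         └─ b
            └─ e
               └─ l
                  └─ p
                     └─ a *
Counting every labelled node above: 32.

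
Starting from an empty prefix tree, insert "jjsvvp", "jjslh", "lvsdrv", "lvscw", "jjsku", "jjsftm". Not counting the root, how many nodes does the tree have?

Insert word by word; a character creates a node only if that edge doesn't already exist:
  "jjsvvp" → 6 new (j, j, s, v, v, p)
  "jjslh" → prefix "jjs" already present; 2 new (l, h)
  "lvsdrv" → 6 new (l, v, s, d, r, v)
  "lvscw" → prefix "lvs" already present; 2 new (c, w)
  "jjsku" → prefix "jjs" already present; 2 new (k, u)
  "jjsftm" → prefix "jjs" already present; 3 new (f, t, m)
Total nodes = 6 + 2 + 6 + 2 + 2 + 3 = 21

21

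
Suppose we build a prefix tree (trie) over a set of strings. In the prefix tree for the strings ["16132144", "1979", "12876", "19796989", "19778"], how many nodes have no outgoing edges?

A leaf is a node with no children — equivalently, the end of a word that is not a proper prefix of any other stored word.
Those words: "12876", "16132144", "19778", "19796989"
Leaf count: 4

4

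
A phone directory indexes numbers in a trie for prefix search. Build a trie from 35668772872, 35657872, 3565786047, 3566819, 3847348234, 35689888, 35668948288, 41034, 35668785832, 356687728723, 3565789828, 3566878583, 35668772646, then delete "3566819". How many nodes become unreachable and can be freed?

Walk "3566819" from the leaf back toward the root, removing each node that no remaining word uses.
The suffix "19" (2 nodes) is used only by "3566819"; the node for "35668" still has the child "7", so pruning stops there.
Nodes removed: 2

2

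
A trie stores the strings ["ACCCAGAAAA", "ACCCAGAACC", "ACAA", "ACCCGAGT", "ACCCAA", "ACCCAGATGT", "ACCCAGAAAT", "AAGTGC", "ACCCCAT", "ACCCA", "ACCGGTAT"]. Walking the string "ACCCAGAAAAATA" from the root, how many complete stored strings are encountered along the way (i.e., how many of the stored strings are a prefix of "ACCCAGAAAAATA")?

Check each prefix of "ACCCAGAAAAATA" against the stored set — each match is an end-marker on the path.
Prefixes of the query that are stored words: "ACCCA", "ACCCAGAAAA"
Count: 2

2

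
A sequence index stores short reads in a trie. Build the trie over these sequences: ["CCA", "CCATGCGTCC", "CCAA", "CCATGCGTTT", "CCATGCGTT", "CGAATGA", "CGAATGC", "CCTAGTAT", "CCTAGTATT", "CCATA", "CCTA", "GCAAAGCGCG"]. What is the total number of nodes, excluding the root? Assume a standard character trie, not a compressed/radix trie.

For each word, the new-node count is its length minus the longest prefix already in the trie:
  "CCA" → 3 new (C, C, A)
  "CCATGCGTCC" → prefix "CCA" already present; 7 new (T, G, C, G, T, C, C)
  "CCAA" → prefix "CCA" already present; 1 new (A)
  "CCATGCGTTT" → prefix "CCATGCGT" already present; 2 new (T, T)
  "CCATGCGTT" → prefix "CCATGCGTT" already present; 0 new (none)
  "CGAATGA" → prefix "C" already present; 6 new (G, A, A, T, G, A)
  "CGAATGC" → prefix "CGAATG" already present; 1 new (C)
  "CCTAGTAT" → prefix "CC" already present; 6 new (T, A, G, T, A, T)
  "CCTAGTATT" → prefix "CCTAGTAT" already present; 1 new (T)
  "CCATA" → prefix "CCAT" already present; 1 new (A)
  "CCTA" → prefix "CCTA" already present; 0 new (none)
  "GCAAAGCGCG" → 10 new (G, C, A, A, A, G, C, G, C, G)
Total nodes = 3 + 7 + 1 + 2 + 0 + 6 + 1 + 6 + 1 + 1 + 0 + 10 = 38

38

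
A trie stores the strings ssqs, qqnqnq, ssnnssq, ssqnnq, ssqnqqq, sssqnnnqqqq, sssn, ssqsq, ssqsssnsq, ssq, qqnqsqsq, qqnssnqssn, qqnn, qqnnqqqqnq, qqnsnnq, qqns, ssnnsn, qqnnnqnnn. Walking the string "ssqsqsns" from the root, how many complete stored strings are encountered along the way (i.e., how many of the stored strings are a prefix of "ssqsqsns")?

3

Check each prefix of "ssqsqsns" against the stored set — each match is an end-marker on the path.
Prefixes of the query that are stored words: "ssq", "ssqs", "ssqsq"
Count: 3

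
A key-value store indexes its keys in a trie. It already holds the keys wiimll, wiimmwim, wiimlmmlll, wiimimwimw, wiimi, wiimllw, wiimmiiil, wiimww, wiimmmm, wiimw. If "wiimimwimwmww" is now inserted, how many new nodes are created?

Walking "wiimimwimwmww" from the root, the first 10 characters ("wiimimwimw") follow existing edges; "m" is the first miss.
Each of the 3 remaining characters creates one node.

3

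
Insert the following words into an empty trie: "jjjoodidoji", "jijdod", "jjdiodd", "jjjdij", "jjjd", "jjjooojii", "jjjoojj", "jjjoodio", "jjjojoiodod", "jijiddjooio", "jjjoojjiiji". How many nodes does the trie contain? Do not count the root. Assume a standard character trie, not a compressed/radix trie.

50

Trace insertions, counting only characters that open a new branch:
  "jjjoodidoji" → 11 new (j, j, j, o, o, d, i, d, o, j, i)
  "jijdod" → prefix "j" already present; 5 new (i, j, d, o, d)
  "jjdiodd" → prefix "jj" already present; 5 new (d, i, o, d, d)
  "jjjdij" → prefix "jjj" already present; 3 new (d, i, j)
  "jjjd" → prefix "jjjd" already present; 0 new (none)
  "jjjooojii" → prefix "jjjoo" already present; 4 new (o, j, i, i)
  "jjjoojj" → prefix "jjjoo" already present; 2 new (j, j)
  "jjjoodio" → prefix "jjjoodi" already present; 1 new (o)
  "jjjojoiodod" → prefix "jjjo" already present; 7 new (j, o, i, o, d, o, d)
  "jijiddjooio" → prefix "jij" already present; 8 new (i, d, d, j, o, o, i, o)
  "jjjoojjiiji" → prefix "jjjoojj" already present; 4 new (i, i, j, i)
Total nodes = 11 + 5 + 5 + 3 + 0 + 4 + 2 + 1 + 7 + 8 + 4 = 50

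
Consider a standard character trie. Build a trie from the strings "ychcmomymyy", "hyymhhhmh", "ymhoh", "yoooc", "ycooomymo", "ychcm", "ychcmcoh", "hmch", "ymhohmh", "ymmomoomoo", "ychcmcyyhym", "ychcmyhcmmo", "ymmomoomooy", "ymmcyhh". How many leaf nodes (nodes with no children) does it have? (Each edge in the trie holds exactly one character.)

11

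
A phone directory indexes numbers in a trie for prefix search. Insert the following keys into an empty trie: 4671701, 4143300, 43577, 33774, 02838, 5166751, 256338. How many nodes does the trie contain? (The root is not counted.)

Count nodes per top-level branch (shared prefixes stored once):
  '0'-branch (02838): 5 nodes
  '2'-branch (256338): 6 nodes
  '3'-branch (33774): 5 nodes
  '4'-branch (4143300, 43577, 4671701): 17 nodes
  '5'-branch (5166751): 7 nodes
Sum: 40

40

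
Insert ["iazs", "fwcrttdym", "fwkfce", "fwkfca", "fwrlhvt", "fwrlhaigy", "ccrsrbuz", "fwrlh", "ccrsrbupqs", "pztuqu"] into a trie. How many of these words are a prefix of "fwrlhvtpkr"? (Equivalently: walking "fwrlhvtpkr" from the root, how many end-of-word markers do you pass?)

2

Traverse "fwrlhvtpkr" character by character; count nodes along the way that are marked as word ends.
Prefixes of the query that are stored words: "fwrlh", "fwrlhvt"
Count: 2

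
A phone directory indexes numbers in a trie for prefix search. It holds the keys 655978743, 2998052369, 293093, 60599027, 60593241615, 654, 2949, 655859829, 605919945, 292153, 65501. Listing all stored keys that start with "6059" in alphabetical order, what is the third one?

Filter for "6059…" and sort: "605919945", "60593241615", "60599027"
The 3rd is 60599027.

60599027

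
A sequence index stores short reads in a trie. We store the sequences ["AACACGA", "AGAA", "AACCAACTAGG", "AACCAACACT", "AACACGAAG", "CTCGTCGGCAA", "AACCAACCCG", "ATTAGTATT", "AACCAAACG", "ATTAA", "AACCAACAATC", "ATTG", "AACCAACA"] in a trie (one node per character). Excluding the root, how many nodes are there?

53

For each word, the new-node count is its length minus the longest prefix already in the trie:
  "AACACGA" → 7 new (A, A, C, A, C, G, A)
  "AGAA" → prefix "A" already present; 3 new (G, A, A)
  "AACCAACTAGG" → prefix "AAC" already present; 8 new (C, A, A, C, T, A, G, G)
  "AACCAACACT" → prefix "AACCAAC" already present; 3 new (A, C, T)
  "AACACGAAG" → prefix "AACACGA" already present; 2 new (A, G)
  "CTCGTCGGCAA" → 11 new (C, T, C, G, T, C, G, G, C, A, A)
  "AACCAACCCG" → prefix "AACCAAC" already present; 3 new (C, C, G)
  "ATTAGTATT" → prefix "A" already present; 8 new (T, T, A, G, T, A, T, T)
  "AACCAAACG" → prefix "AACCAA" already present; 3 new (A, C, G)
  "ATTAA" → prefix "ATTA" already present; 1 new (A)
  "AACCAACAATC" → prefix "AACCAACA" already present; 3 new (A, T, C)
  "ATTG" → prefix "ATT" already present; 1 new (G)
  "AACCAACA" → prefix "AACCAACA" already present; 0 new (none)
Total nodes = 7 + 3 + 8 + 3 + 2 + 11 + 3 + 8 + 3 + 1 + 3 + 1 + 0 = 53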